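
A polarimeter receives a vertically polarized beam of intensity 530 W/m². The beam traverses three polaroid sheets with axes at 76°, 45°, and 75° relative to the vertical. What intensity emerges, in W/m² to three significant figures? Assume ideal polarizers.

I₁ = 530 W/m² · cos²(76°) = 31.02 W/m².
I₂ = I₁ · cos²(31°) = 31.02 · 0.7347 = 22.79 W/m².
I₃ = I₂ · cos²(30°) = 22.79 · 0.75 = 17.09 W/m².

I ≈ 17.1 W/m²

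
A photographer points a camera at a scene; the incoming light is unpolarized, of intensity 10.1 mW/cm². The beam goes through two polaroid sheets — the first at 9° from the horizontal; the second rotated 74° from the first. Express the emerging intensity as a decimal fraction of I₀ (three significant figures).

I/I₀ ≈ 0.0380

Unpolarized light through the first polarizer → I₁ = 10.1 mW/cm²/2 = 5.05 mW/cm², polarized at 9°.
I₂ = I₁ · cos²(74°) = 5.05 · 0.07598 = 0.3837 mW/cm².
Transmitted fraction = 0.03799.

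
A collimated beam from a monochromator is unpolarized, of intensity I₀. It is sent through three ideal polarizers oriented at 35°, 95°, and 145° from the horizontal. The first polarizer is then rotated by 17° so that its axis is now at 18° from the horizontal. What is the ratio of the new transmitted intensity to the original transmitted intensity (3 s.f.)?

I_new/I_old ≈ 0.202

Before rotation:
Unpolarized light through the first polarizer → I₁ = ½ I₀, now polarized at 35°.
I₂ = I₁ cos²(95° − 35°) = 0.5 I₀ · cos²(60°) = 0.125 I₀.
I₃ = I₂ cos²(145° − 95°) = 0.125 I₀ · cos²(50°) = 0.05165 I₀.
After rotation:
Unpolarized light through the first polarizer → I₁ = ½ I₀, now polarized at 18°.
I₂ = I₁ cos²(95° − 18°) = 0.5 I₀ · cos²(77°) = 0.0253 I₀.
I₃ = I₂ cos²(145° − 95°) = 0.0253 I₀ · cos²(50°) = 0.01045 I₀.
Ratio = 0.01045 / 0.05165 = 0.2024.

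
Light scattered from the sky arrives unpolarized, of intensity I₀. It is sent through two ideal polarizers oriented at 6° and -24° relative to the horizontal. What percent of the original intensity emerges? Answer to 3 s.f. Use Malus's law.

Unpolarized light through the first polarizer → I₁ = ½ I₀, now polarized at 6°.
I₂ = I₁ cos²(-24° − 6°) = 0.5 I₀ · cos²(30°) = 0.375 I₀.
That is 37.5% of the incident intensity.

≈ 37.5%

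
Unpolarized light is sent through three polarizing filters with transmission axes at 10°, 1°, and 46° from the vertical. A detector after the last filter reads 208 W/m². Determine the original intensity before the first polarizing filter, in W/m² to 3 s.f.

I₀ ≈ 853 W/m²

Unpolarized light through the first polarizer → I₁ = ½ I₀, now polarized at 10°.
I₂ = I₁ cos²(1° − 10°) = 0.5 I₀ · cos²(9°) = 0.4878 I₀.
I₃ = I₂ cos²(46° − 1°) = 0.4878 I₀ · cos²(45°) = 0.2439 I₀.
So 208 W/m² = 0.2439 I₀, giving I₀ = 208/0.2439 = 852.9 W/m².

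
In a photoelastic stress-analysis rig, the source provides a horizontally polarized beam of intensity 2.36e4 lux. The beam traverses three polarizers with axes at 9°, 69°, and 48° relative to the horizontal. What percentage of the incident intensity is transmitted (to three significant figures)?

I₁ = 2.36e4 lux · cos²(9°) = 2.302e+04 lux.
I₂ = I₁ · cos²(60°) = 2.302e+04 · 0.25 = 5756 lux.
I₃ = I₂ · cos²(21°) = 5756 · 0.8716 = 5016 lux.
That is 21.26% of the incident intensity.

≈ 21.3%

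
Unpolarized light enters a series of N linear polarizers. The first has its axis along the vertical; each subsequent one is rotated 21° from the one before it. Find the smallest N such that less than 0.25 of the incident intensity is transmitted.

First polarizer halves the unpolarized light: factor 1/2.
Each further stage multiplies by cos²(21°) = 0.8716.
After N polarizers: T = 0.5·0.8716^(N−1). Require T < 0.25 ⇒ N−1 > ln(0.25/0.5)/ln(0.8716) = 5.04, so N−1 ≥ 6 and N = 7.
Check: N=7 gives T = 0.2192 < 0.25; N=6 gives T = 0.2515.

N = 7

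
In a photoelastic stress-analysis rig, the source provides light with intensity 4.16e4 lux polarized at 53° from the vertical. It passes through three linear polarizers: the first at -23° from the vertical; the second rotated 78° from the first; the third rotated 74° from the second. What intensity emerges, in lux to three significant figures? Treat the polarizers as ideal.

By Malus's law, I₁ = 4.16e4 lux · cos²(76°) = 2435 lux.
I₂ = I₁ · cos²(78°) = 2435 · 0.04323 = 105.2 lux.
I₃ = I₂ · cos²(74°) = 105.2 · 0.07598 = 7.996 lux.

I ≈ 8.00 lux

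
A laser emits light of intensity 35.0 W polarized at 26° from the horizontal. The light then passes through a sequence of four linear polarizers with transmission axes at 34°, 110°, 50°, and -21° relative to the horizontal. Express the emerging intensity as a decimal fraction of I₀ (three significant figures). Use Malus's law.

By Malus's law, I₁ = 35.0 W · cos²(8°) = 34.32 W.
I₂ = I₁ · cos²(76°) = 34.32 · 0.05853 = 2.009 W.
I₃ = I₂ · cos²(60°) = 2.009 · 0.25 = 0.5022 W.
I₄ = I₃ · cos²(71°) = 0.5022 · 0.106 = 0.05323 W.
Transmitted fraction = 0.001521.

I/I₀ ≈ 0.00152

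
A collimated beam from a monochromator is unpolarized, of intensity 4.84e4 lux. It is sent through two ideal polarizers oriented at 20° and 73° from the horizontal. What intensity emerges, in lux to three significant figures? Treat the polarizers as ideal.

I ≈ 8760 lux

Unpolarized light through the first polarizer → I₁ = 4.84e4 lux/2 = 2.42e+04 lux, polarized at 20°.
I₂ = I₁ · cos²(53°) = 2.42e+04 · 0.3622 = 8765 lux.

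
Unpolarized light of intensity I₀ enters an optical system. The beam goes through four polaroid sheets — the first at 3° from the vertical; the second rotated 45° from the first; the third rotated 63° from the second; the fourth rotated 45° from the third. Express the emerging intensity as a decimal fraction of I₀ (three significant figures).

Unpolarized light through the first polarizer → I₁ = ½ I₀, now polarized at 3°.
I₂ = I₁ cos²(45°) = 0.5 · 0.5 I₀ = 0.25 I₀.
I₃ = I₂ cos²(63°) = 0.25 · 0.2061 I₀ = 0.05153 I₀.
I₄ = I₃ cos²(45°) = 0.05153 · 0.5 I₀ = 0.02576 I₀.
Transmitted fraction = 0.02576.

≈ 0.0258 I₀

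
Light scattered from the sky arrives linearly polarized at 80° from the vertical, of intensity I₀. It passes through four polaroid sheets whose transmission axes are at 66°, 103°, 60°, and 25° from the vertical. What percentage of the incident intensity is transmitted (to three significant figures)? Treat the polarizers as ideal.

I₁ = I₀ cos²(66° − 80°) = I₀ cos²(14°) = 0.9415 I₀.
I₂ = I₁ cos²(103° − 66°) = 0.9415 I₀ · cos²(37°) = 0.6005 I₀.
I₃ = I₂ cos²(60° − 103°) = 0.6005 I₀ · cos²(43°) = 0.3212 I₀.
I₄ = I₃ cos²(25° − 60°) = 0.3212 I₀ · cos²(35°) = 0.2155 I₀.
That is 21.55% of the incident intensity.

≈ 21.6%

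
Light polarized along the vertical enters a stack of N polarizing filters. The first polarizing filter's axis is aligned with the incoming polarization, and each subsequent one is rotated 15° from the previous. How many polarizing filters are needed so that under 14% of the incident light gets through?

First polarizer is aligned with the polarization: full transmission.
Each further stage multiplies by cos²(15°) = 0.933.
After N polarizers: T = 0.933^(N−1). Require T < 0.14 ⇒ N−1 > ln(0.14)/ln(0.933) = 28.36, so N−1 ≥ 29 and N = 30.
Check: N=30 gives T = 0.1339 < 0.14; N=29 gives T = 0.1435.

N = 30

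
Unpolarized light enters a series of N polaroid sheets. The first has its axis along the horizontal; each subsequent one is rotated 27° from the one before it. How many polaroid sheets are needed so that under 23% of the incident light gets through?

First polarizer halves the unpolarized light: factor 1/2.
Each further stage multiplies by cos²(27°) = 0.7939.
After N polarizers: T = 0.5·0.7939^(N−1). Require T < 0.23 ⇒ N−1 > ln(0.23/0.5)/ln(0.7939) = 3.36, so N−1 ≥ 4 and N = 5.
Check: N=5 gives T = 0.1986 < 0.23; N=4 gives T = 0.2502.

N = 5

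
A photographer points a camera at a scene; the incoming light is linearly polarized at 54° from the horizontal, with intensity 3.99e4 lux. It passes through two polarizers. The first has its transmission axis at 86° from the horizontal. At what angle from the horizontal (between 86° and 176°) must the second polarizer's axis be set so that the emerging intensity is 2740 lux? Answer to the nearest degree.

θ ≈ 158°

By Malus's law, I₁ = I₀ cos²(86° − 54°) = I₀ cos²(32°) = 0.7192 I₀.
Target fraction: 2740 / 3.99e4 lux = 0.06867 of I₀.
Need I₂/I₀ = 0.06867, so cos²(θ − 86°) = 0.06867 / 0.7192 = 0.09549.
θ − 86° = arccos(√0.09549) = 72.0°, giving θ ≈ 86 + 72.0 = 158.0°.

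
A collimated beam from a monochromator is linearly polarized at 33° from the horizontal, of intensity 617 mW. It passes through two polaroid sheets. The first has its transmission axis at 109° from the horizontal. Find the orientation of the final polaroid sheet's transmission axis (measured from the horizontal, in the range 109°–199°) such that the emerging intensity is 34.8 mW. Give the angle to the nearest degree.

I₁ = I₀ cos²(109° − 33°) = I₀ cos²(76°) = 0.05853 I₀.
Target fraction: 34.8 / 617 mW = 0.0564 of I₀.
Need I₂/I₀ = 0.0564, so cos²(θ − 109°) = 0.0564 / 0.05853 = 0.9637.
θ − 109° = arccos(√0.9637) = 11.0°, giving θ ≈ 109 + 11.0 = 120.0°.

θ ≈ 120°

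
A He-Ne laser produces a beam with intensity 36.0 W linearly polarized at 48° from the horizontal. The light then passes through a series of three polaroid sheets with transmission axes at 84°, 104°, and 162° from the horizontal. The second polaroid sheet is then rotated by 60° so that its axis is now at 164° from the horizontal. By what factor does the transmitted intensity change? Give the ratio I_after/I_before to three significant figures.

Before rotation:
By Malus's law, I₁ = I₀ cos²(84° − 48°) = I₀ cos²(36°) = 0.6545 I₀.
I₂ = I₁ cos²(104° − 84°) = 0.6545 I₀ · cos²(20°) = 0.5779 I₀.
I₃ = I₂ cos²(162° − 104°) = 0.5779 I₀ · cos²(58°) = 0.1623 I₀.
After rotation:
I₁ = I₀ cos²(84° − 48°) = I₀ cos²(36°) = 0.6545 I₀.
I₂ = I₁ cos²(164° − 84°) = 0.6545 I₀ · cos²(80°) = 0.01974 I₀.
I₃ = I₂ cos²(162° − 164°) = 0.01974 I₀ · cos²(2°) = 0.01971 I₀.
Ratio = 0.01971 / 0.1623 = 0.1215.

I_new/I_old ≈ 0.121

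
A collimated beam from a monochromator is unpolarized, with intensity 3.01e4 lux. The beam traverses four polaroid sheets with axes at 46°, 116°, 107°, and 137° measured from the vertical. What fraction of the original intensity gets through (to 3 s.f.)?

Unpolarized light through the first polarizer → I₁ = 3.01e4 lux/2 = 1.505e+04 lux, polarized at 46°.
I₂ = I₁ · cos²(70°) = 1.505e+04 · 0.117 = 1761 lux.
I₃ = I₂ · cos²(9°) = 1761 · 0.9755 = 1717 lux.
I₄ = I₃ · cos²(30°) = 1717 · 0.75 = 1288 lux.
Transmitted fraction = 0.04279.

I/I₀ ≈ 0.0428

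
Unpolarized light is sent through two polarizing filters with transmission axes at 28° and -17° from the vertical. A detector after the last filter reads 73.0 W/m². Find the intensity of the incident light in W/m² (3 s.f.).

I₀ ≈ 292 W/m²

Unpolarized light through the first polarizer → I₁ = ½ I₀, now polarized at 28°.
I₂ = I₁ cos²(-17° − 28°) = 0.5 I₀ · cos²(45°) = 0.25 I₀.
So 73.0 W/m² = 0.25 I₀, giving I₀ = 73.0/0.25 = 292 W/m².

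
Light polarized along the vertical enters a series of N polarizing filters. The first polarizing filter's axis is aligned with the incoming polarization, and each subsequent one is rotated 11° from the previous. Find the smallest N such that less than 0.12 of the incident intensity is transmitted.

N = 59

First polarizer is aligned with the polarization: full transmission.
Each further stage multiplies by cos²(11°) = 0.9636.
After N polarizers: T = 0.9636^(N−1). Require T < 0.12 ⇒ N−1 > ln(0.12)/ln(0.9636) = 57.17, so N−1 ≥ 58 and N = 59.
Check: N=59 gives T = 0.1164 < 0.12; N=58 gives T = 0.1208.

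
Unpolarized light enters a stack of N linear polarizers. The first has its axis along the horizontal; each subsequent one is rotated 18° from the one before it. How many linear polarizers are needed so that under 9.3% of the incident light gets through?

N = 18

First polarizer halves the unpolarized light: factor 1/2.
Each further stage multiplies by cos²(18°) = 0.9045.
After N polarizers: T = 0.5·0.9045^(N−1). Require T < 0.093 ⇒ N−1 > ln(0.093/0.5)/ln(0.9045) = 16.76, so N−1 ≥ 17 and N = 18.
Check: N=18 gives T = 0.09078 < 0.093; N=17 gives T = 0.1004.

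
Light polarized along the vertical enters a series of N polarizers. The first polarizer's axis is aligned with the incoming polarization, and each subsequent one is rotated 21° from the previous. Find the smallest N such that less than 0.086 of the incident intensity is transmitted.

N = 19

First polarizer is aligned with the polarization: full transmission.
Each further stage multiplies by cos²(21°) = 0.8716.
After N polarizers: T = 0.8716^(N−1). Require T < 0.086 ⇒ N−1 > ln(0.086)/ln(0.8716) = 17.85, so N−1 ≥ 18 and N = 19.
Check: N=19 gives T = 0.08423 < 0.086; N=18 gives T = 0.09664.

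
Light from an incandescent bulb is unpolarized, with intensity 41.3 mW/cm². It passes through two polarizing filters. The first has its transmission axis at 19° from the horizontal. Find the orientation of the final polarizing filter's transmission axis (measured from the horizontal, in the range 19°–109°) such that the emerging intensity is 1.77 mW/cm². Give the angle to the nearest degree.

θ ≈ 92°

Unpolarized light through the first polarizer → I₁ = ½ I₀, now polarized at 19°.
Target fraction: 1.77 / 41.3 mW/cm² = 0.04286 of I₀.
Need I₂/I₀ = 0.04286, so cos²(θ − 19°) = 0.04286 / 0.5 = 0.08571.
θ − 19° = arccos(√0.08571) = 73.0°, giving θ ≈ 19 + 73.0 = 92.0°.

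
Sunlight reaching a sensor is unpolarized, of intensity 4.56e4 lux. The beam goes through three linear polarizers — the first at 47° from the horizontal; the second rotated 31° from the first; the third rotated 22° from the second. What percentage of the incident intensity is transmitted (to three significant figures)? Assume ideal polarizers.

≈ 31.6%

Unpolarized light through the first polarizer → I₁ = 4.56e4 lux/2 = 2.28e+04 lux, polarized at 47°.
I₂ = I₁ · cos²(31°) = 2.28e+04 · 0.7347 = 1.675e+04 lux.
I₃ = I₂ · cos²(22°) = 1.675e+04 · 0.8597 = 1.44e+04 lux.
That is 31.58% of the incident intensity.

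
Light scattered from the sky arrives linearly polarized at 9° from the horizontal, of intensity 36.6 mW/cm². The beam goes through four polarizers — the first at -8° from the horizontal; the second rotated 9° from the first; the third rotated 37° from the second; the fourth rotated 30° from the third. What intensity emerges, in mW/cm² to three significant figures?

By Malus's law, I₁ = 36.6 mW/cm² · cos²(17°) = 33.47 mW/cm².
I₂ = I₁ · cos²(9°) = 33.47 · 0.9755 = 32.65 mW/cm².
I₃ = I₂ · cos²(37°) = 32.65 · 0.6378 = 20.83 mW/cm².
I₄ = I₃ · cos²(30°) = 20.83 · 0.75 = 15.62 mW/cm².

I ≈ 15.6 mW/cm²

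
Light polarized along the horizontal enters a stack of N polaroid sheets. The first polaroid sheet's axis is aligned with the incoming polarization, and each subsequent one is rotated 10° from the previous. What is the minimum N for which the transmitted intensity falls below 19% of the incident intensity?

First polarizer is aligned with the polarization: full transmission.
Each further stage multiplies by cos²(10°) = 0.9698.
After N polarizers: T = 0.9698^(N−1). Require T < 0.19 ⇒ N−1 > ln(0.19)/ln(0.9698) = 54.24, so N−1 ≥ 55 and N = 56.
Check: N=56 gives T = 0.1856 < 0.19; N=55 gives T = 0.1914.

N = 56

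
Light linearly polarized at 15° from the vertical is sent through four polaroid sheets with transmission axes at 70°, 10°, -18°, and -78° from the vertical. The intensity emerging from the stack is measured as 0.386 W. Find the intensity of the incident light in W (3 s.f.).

I₁ = I₀ cos²(70° − 15°) = I₀ cos²(55°) = 0.329 I₀.
I₂ = I₁ cos²(10° − 70°) = 0.329 I₀ · cos²(60°) = 0.08225 I₀.
I₃ = I₂ cos²(-18° − 10°) = 0.08225 I₀ · cos²(28°) = 0.06412 I₀.
I₄ = I₃ cos²(-78° + 18°) = 0.06412 I₀ · cos²(60°) = 0.01603 I₀.
So 0.386 W = 0.01603 I₀, giving I₀ = 0.386/0.01603 = 24.08 W.

I₀ ≈ 24.1 W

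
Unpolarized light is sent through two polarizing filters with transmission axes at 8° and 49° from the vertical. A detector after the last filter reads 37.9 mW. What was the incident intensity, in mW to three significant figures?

Unpolarized light through the first polarizer → I₁ = ½ I₀, now polarized at 8°.
I₂ = I₁ cos²(49° − 8°) = 0.5 I₀ · cos²(41°) = 0.2848 I₀.
So 37.9 mW = 0.2848 I₀, giving I₀ = 37.9/0.2848 = 133.1 mW.

I₀ ≈ 133 mW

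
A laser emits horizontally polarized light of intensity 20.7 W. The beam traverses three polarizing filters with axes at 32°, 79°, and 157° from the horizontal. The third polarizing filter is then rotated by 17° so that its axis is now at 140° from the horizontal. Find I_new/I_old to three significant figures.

Before rotation:
By Malus's law, I₁ = I₀ cos²(32° − 0°) = I₀ cos²(32°) = 0.7192 I₀.
I₂ = I₁ cos²(79° − 32°) = 0.7192 I₀ · cos²(47°) = 0.3345 I₀.
I₃ = I₂ cos²(157° − 79°) = 0.3345 I₀ · cos²(78°) = 0.01446 I₀.
After rotation:
I₁ = I₀ cos²(32° − 0°) = I₀ cos²(32°) = 0.7192 I₀.
I₂ = I₁ cos²(79° − 32°) = 0.7192 I₀ · cos²(47°) = 0.3345 I₀.
I₃ = I₂ cos²(140° − 79°) = 0.3345 I₀ · cos²(61°) = 0.07862 I₀.
Ratio = 0.07862 / 0.01446 = 5.437.

I_new/I_old ≈ 5.44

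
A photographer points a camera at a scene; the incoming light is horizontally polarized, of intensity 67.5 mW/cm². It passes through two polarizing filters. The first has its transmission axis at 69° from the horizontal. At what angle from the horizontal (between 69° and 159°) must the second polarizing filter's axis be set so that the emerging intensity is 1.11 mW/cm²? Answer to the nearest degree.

θ ≈ 138°

I₁ = I₀ cos²(69° − 0°) = I₀ cos²(69°) = 0.1284 I₀.
Target fraction: 1.11 / 67.5 mW/cm² = 0.01644 of I₀.
Need I₂/I₀ = 0.01644, so cos²(θ − 69°) = 0.01644 / 0.1284 = 0.128.
θ − 69° = arccos(√0.128) = 69.0°, giving θ ≈ 69 + 69.0 = 138.0°.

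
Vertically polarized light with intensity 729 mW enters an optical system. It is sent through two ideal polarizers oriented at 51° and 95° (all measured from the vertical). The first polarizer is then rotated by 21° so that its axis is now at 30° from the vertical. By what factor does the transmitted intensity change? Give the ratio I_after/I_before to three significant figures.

Before rotation:
I₁ = I₀ cos²(51° − 0°) = I₀ cos²(51°) = 0.396 I₀.
I₂ = I₁ cos²(95° − 51°) = 0.396 I₀ · cos²(44°) = 0.2049 I₀.
After rotation:
I₁ = I₀ cos²(30° − 0°) = I₀ cos²(30°) = 0.75 I₀.
I₂ = I₁ cos²(95° − 30°) = 0.75 I₀ · cos²(65°) = 0.134 I₀.
Ratio = 0.134 / 0.2049 = 0.6537.

I_new/I_old ≈ 0.654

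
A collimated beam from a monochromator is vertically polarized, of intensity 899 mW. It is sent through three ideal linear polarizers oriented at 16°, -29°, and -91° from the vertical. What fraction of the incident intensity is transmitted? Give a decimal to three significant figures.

By Malus's law, I₁ = 899 mW · cos²(16°) = 830.7 mW.
I₂ = I₁ · cos²(45°) = 830.7 · 0.5 = 415.3 mW.
I₃ = I₂ · cos²(62°) = 415.3 · 0.2204 = 91.54 mW.
Transmitted fraction = 0.1018.

I/I₀ ≈ 0.102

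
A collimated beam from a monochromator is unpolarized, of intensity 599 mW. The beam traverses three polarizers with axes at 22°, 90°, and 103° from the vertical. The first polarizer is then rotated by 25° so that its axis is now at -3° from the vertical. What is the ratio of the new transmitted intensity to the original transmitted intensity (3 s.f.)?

I_new/I_old ≈ 0.0195

Before rotation:
Unpolarized light through the first polarizer → I₁ = ½ I₀, now polarized at 22°.
I₂ = I₁ cos²(90° − 22°) = 0.5 I₀ · cos²(68°) = 0.07017 I₀.
I₃ = I₂ cos²(103° − 90°) = 0.07017 I₀ · cos²(13°) = 0.06661 I₀.
After rotation:
Unpolarized light through the first polarizer → I₁ = ½ I₀, now polarized at -3°.
Angle between axes 1 and 2: 87°. I₂ = 0.5 I₀ · cos²(87°) = 0.00137 I₀.
I₃ = I₂ cos²(103° − 90°) = 0.00137 I₀ · cos²(13°) = 0.0013 I₀.
Ratio = 0.0013 / 0.06661 = 0.01952.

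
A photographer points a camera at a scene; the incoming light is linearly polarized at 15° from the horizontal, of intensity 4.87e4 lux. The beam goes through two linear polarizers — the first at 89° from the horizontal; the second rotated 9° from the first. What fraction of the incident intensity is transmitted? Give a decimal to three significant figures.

I₁ = 4.87e4 lux · cos²(74°) = 3700 lux.
I₂ = I₁ · cos²(9°) = 3700 · 0.9755 = 3609 lux.
Transmitted fraction = 0.07412.

I/I₀ ≈ 0.0741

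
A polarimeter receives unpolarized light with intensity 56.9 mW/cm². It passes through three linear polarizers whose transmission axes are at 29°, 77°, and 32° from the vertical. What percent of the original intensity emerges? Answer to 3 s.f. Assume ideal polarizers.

Unpolarized light through the first polarizer → I₁ = 56.9 mW/cm²/2 = 28.45 mW/cm², polarized at 29°.
I₂ = I₁ · cos²(48°) = 28.45 · 0.4477 = 12.74 mW/cm².
I₃ = I₂ · cos²(45°) = 12.74 · 0.5 = 6.369 mW/cm².
That is 11.19% of the incident intensity.

≈ 11.2%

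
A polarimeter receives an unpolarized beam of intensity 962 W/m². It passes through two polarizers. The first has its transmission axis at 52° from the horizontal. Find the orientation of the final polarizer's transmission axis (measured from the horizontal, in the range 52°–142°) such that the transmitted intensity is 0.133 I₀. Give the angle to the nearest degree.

Unpolarized light through the first polarizer → I₁ = ½ I₀, now polarized at 52°.
Need I₂/I₀ = 0.133, so cos²(θ − 52°) = 0.133 / 0.5 = 0.266.
θ − 52° = arccos(√0.266) = 59.0°, giving θ ≈ 52 + 59.0 = 111.0°.

θ ≈ 111°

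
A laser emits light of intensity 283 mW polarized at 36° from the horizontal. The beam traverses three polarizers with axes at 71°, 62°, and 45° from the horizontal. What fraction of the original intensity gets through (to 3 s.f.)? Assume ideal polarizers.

I/I₀ ≈ 0.599

I₁ = 283 mW · cos²(35°) = 189.9 mW.
I₂ = I₁ · cos²(9°) = 189.9 · 0.9755 = 185.2 mW.
I₃ = I₂ · cos²(17°) = 185.2 · 0.9145 = 169.4 mW.
Transmitted fraction = 0.5986.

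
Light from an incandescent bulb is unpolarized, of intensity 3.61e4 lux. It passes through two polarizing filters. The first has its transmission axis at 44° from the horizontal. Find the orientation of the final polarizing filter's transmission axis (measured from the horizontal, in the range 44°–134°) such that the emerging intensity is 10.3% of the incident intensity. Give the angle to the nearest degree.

Unpolarized light through the first polarizer → I₁ = ½ I₀, now polarized at 44°.
Need I₂/I₀ = 0.103, so cos²(θ − 44°) = 0.103 / 0.5 = 0.206.
θ − 44° = arccos(√0.206) = 63.0°, giving θ ≈ 44 + 63.0 = 107.0°.

θ ≈ 107°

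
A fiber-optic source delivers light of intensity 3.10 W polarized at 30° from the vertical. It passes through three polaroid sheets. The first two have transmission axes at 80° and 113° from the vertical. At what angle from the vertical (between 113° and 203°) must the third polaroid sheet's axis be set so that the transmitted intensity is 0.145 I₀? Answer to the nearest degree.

θ ≈ 158°

I₁ = I₀ cos²(80° − 30°) = I₀ cos²(50°) = 0.4132 I₀.
I₂ = I₁ cos²(113° − 80°) = 0.4132 I₀ · cos²(33°) = 0.2906 I₀.
Need I₃/I₀ = 0.145, so cos²(θ − 113°) = 0.145 / 0.2906 = 0.4989.
θ − 113° = arccos(√0.4989) = 45.1°, giving θ ≈ 113 + 45.1 = 158.1°.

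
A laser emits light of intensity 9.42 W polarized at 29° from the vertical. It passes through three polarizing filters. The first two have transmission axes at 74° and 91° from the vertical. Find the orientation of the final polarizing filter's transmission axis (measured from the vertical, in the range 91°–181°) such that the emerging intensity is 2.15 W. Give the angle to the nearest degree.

θ ≈ 136°

By Malus's law, I₁ = I₀ cos²(74° − 29°) = I₀ cos²(45°) = 0.5 I₀.
I₂ = I₁ cos²(91° − 74°) = 0.5 I₀ · cos²(17°) = 0.4573 I₀.
Target fraction: 2.15 / 9.42 W = 0.2282 of I₀.
Need I₃/I₀ = 0.2282, so cos²(θ − 91°) = 0.2282 / 0.4573 = 0.4991.
θ − 91° = arccos(√0.4991) = 45.0°, giving θ ≈ 91 + 45.0 = 136.0°.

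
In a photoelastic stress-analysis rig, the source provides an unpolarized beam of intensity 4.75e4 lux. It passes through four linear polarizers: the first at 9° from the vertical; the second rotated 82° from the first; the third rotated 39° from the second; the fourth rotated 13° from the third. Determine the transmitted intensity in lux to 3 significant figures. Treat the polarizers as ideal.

I ≈ 264 lux

Unpolarized light through the first polarizer → I₁ = 4.75e4 lux/2 = 2.375e+04 lux, polarized at 9°.
I₂ = I₁ · cos²(82°) = 2.375e+04 · 0.01937 = 460 lux.
I₃ = I₂ · cos²(39°) = 460 · 0.604 = 277.8 lux.
I₄ = I₃ · cos²(13°) = 277.8 · 0.9494 = 263.8 lux.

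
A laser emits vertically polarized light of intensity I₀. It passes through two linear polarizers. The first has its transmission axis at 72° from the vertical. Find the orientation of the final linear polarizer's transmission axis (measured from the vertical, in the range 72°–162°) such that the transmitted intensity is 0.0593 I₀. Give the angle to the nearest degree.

θ ≈ 110°

By Malus's law, I₁ = I₀ cos²(72° − 0°) = I₀ cos²(72°) = 0.09549 I₀.
Need I₂/I₀ = 0.0593, so cos²(θ − 72°) = 0.0593 / 0.09549 = 0.621.
θ − 72° = arccos(√0.621) = 38.0°, giving θ ≈ 72 + 38.0 = 110.0°.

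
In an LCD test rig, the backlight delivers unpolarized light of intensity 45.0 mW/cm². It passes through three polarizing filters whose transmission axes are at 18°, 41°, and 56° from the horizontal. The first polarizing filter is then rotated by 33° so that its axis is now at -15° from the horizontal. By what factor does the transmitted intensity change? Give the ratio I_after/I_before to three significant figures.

I_new/I_old ≈ 0.369

Before rotation:
Unpolarized light through the first polarizer → I₁ = ½ I₀, now polarized at 18°.
I₂ = I₁ cos²(41° − 18°) = 0.5 I₀ · cos²(23°) = 0.4237 I₀.
I₃ = I₂ cos²(56° − 41°) = 0.4237 I₀ · cos²(15°) = 0.3953 I₀.
After rotation:
Unpolarized light through the first polarizer → I₁ = ½ I₀, now polarized at -15°.
I₂ = I₁ cos²(41° + 15°) = 0.5 I₀ · cos²(56°) = 0.1563 I₀.
I₃ = I₂ cos²(56° − 41°) = 0.1563 I₀ · cos²(15°) = 0.1459 I₀.
Ratio = 0.1459 / 0.3953 = 0.369.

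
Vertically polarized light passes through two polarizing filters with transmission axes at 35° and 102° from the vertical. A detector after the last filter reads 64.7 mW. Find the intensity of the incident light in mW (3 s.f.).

I₀ ≈ 632 mW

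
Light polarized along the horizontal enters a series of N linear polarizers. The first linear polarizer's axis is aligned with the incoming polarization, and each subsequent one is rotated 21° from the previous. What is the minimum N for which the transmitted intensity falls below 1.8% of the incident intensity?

N = 31

First polarizer is aligned with the polarization: full transmission.
Each further stage multiplies by cos²(21°) = 0.8716.
After N polarizers: T = 0.8716^(N−1). Require T < 0.018 ⇒ N−1 > ln(0.018)/ln(0.8716) = 29.23, so N−1 ≥ 30 and N = 31.
Check: N=31 gives T = 0.01618 < 0.018; N=30 gives T = 0.01857.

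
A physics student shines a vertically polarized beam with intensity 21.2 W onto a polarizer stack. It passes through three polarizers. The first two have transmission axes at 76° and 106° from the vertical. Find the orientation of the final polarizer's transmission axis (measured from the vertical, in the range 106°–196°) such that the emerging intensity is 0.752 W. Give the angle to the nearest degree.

I₁ = I₀ cos²(76° − 0°) = I₀ cos²(76°) = 0.05853 I₀.
I₂ = I₁ cos²(106° − 76°) = 0.05853 I₀ · cos²(30°) = 0.04389 I₀.
Target fraction: 0.752 / 21.2 W = 0.03547 of I₀.
Need I₃/I₀ = 0.03547, so cos²(θ − 106°) = 0.03547 / 0.04389 = 0.8081.
θ − 106° = arccos(√0.8081) = 26.0°, giving θ ≈ 106 + 26.0 = 132.0°.

θ ≈ 132°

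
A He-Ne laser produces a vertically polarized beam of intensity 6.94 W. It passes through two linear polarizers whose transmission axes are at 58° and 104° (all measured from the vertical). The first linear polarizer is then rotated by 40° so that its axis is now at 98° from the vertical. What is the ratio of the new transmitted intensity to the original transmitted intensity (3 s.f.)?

Before rotation:
I₁ = I₀ cos²(58° − 0°) = I₀ cos²(58°) = 0.2808 I₀.
I₂ = I₁ cos²(104° − 58°) = 0.2808 I₀ · cos²(46°) = 0.1355 I₀.
After rotation:
I₁ = I₀ cos²(98° − 0°) = I₀ cos²(82°) = 0.01937 I₀.
I₂ = I₁ cos²(104° − 98°) = 0.01937 I₀ · cos²(6°) = 0.01916 I₀.
Ratio = 0.01916 / 0.1355 = 0.1414.

I_new/I_old ≈ 0.141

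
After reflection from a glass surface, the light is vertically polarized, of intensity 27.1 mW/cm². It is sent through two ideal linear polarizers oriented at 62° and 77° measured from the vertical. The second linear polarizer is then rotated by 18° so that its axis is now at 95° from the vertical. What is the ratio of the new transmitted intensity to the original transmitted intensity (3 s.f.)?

I_new/I_old ≈ 0.754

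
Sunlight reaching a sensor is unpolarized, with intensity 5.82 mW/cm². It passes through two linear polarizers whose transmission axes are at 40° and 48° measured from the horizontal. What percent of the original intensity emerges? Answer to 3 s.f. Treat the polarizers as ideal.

≈ 49.0%

Unpolarized light through the first polarizer → I₁ = 5.82 mW/cm²/2 = 2.91 mW/cm², polarized at 40°.
I₂ = I₁ · cos²(8°) = 2.91 · 0.9806 = 2.854 mW/cm².
That is 49.03% of the incident intensity.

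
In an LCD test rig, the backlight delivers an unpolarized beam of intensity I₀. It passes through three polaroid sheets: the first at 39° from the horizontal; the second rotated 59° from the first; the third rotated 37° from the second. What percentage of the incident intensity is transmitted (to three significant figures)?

Unpolarized light through the first polarizer → I₁ = ½ I₀, now polarized at 39°.
I₂ = I₁ cos²(59°) = 0.5 · 0.2653 I₀ = 0.1326 I₀.
I₃ = I₂ cos²(37°) = 0.1326 · 0.6378 I₀ = 0.0846 I₀.
That is 8.46% of the incident intensity.

≈ 8.46%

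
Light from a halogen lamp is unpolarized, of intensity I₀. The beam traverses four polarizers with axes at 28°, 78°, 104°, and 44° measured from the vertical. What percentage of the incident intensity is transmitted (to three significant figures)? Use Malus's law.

Unpolarized light through the first polarizer → I₁ = ½ I₀, now polarized at 28°.
I₂ = I₁ cos²(78° − 28°) = 0.5 I₀ · cos²(50°) = 0.2066 I₀.
I₃ = I₂ cos²(104° − 78°) = 0.2066 I₀ · cos²(26°) = 0.1669 I₀.
I₄ = I₃ cos²(44° − 104°) = 0.1669 I₀ · cos²(60°) = 0.04172 I₀.
That is 4.172% of the incident intensity.

≈ 4.17%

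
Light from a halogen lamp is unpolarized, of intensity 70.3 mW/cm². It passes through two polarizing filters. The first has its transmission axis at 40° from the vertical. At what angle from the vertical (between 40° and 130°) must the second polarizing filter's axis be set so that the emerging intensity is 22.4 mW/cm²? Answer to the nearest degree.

Unpolarized light through the first polarizer → I₁ = ½ I₀, now polarized at 40°.
Target fraction: 22.4 / 70.3 mW/cm² = 0.3186 of I₀.
Need I₂/I₀ = 0.3186, so cos²(θ − 40°) = 0.3186 / 0.5 = 0.6373.
θ − 40° = arccos(√0.6373) = 37.0°, giving θ ≈ 40 + 37.0 = 77.0°.

θ ≈ 77°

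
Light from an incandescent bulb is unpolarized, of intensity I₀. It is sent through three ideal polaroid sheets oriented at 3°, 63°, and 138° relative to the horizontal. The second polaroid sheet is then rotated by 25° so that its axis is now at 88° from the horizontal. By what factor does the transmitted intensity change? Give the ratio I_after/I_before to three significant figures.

I_new/I_old ≈ 0.187

Before rotation:
Unpolarized light through the first polarizer → I₁ = ½ I₀, now polarized at 3°.
I₂ = I₁ cos²(63° − 3°) = 0.5 I₀ · cos²(60°) = 0.125 I₀.
I₃ = I₂ cos²(138° − 63°) = 0.125 I₀ · cos²(75°) = 0.008373 I₀.
After rotation:
Unpolarized light through the first polarizer → I₁ = ½ I₀, now polarized at 3°.
I₂ = I₁ cos²(88° − 3°) = 0.5 I₀ · cos²(85°) = 0.003798 I₀.
I₃ = I₂ cos²(138° − 88°) = 0.003798 I₀ · cos²(50°) = 0.001569 I₀.
Ratio = 0.001569 / 0.008373 = 0.1874.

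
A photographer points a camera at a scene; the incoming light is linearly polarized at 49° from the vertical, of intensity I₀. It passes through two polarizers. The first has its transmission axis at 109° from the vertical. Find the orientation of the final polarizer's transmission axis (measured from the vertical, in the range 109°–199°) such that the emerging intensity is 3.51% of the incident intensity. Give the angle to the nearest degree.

θ ≈ 177°

By Malus's law, I₁ = I₀ cos²(109° − 49°) = I₀ cos²(60°) = 0.25 I₀.
Need I₂/I₀ = 0.0351, so cos²(θ − 109°) = 0.0351 / 0.25 = 0.1404.
θ − 109° = arccos(√0.1404) = 68.0°, giving θ ≈ 109 + 68.0 = 177.0°.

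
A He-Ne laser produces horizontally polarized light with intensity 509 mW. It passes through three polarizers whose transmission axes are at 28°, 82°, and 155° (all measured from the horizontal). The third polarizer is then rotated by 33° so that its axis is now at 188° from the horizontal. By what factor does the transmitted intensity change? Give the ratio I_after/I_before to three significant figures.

I_new/I_old ≈ 0.889

Before rotation:
By Malus's law, I₁ = I₀ cos²(28° − 0°) = I₀ cos²(28°) = 0.7796 I₀.
I₂ = I₁ cos²(82° − 28°) = 0.7796 I₀ · cos²(54°) = 0.2693 I₀.
I₃ = I₂ cos²(155° − 82°) = 0.2693 I₀ · cos²(73°) = 0.02302 I₀.
After rotation:
I₁ = I₀ cos²(28° − 0°) = I₀ cos²(28°) = 0.7796 I₀.
I₂ = I₁ cos²(82° − 28°) = 0.7796 I₀ · cos²(54°) = 0.2693 I₀.
Angle between axes 2 and 3: 74°. I₃ = 0.2693 I₀ · cos²(74°) = 0.02046 I₀.
Ratio = 0.02046 / 0.02302 = 0.8888.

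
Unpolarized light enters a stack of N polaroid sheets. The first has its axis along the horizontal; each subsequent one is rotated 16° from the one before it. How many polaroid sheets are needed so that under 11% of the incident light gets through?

First polarizer halves the unpolarized light: factor 1/2.
Each further stage multiplies by cos²(16°) = 0.924.
After N polarizers: T = 0.5·0.924^(N−1). Require T < 0.11 ⇒ N−1 > ln(0.11/0.5)/ln(0.924) = 19.16, so N−1 ≥ 20 and N = 21.
Check: N=21 gives T = 0.103 < 0.11; N=20 gives T = 0.1114.

N = 21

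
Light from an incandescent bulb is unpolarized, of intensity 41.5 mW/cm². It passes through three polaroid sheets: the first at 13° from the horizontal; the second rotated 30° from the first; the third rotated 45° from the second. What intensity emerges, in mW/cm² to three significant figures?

I ≈ 7.78 mW/cm²

Unpolarized light through the first polarizer → I₁ = 41.5 mW/cm²/2 = 20.75 mW/cm², polarized at 13°.
I₂ = I₁ · cos²(30°) = 20.75 · 0.75 = 15.56 mW/cm².
I₃ = I₂ · cos²(45°) = 15.56 · 0.5 = 7.781 mW/cm².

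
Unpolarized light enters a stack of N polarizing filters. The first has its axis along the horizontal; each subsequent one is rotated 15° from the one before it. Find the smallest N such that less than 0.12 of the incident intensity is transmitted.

N = 22

First polarizer halves the unpolarized light: factor 1/2.
Each further stage multiplies by cos²(15°) = 0.933.
After N polarizers: T = 0.5·0.933^(N−1). Require T < 0.12 ⇒ N−1 > ln(0.12/0.5)/ln(0.933) = 20.58, so N−1 ≥ 21 and N = 22.
Check: N=22 gives T = 0.1166 < 0.12; N=21 gives T = 0.1249.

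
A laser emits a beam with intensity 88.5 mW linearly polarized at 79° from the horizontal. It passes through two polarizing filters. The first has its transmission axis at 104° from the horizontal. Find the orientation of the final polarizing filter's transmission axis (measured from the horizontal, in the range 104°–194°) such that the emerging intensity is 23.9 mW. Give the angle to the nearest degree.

θ ≈ 159°

I₁ = I₀ cos²(104° − 79°) = I₀ cos²(25°) = 0.8214 I₀.
Target fraction: 23.9 / 88.5 mW = 0.2701 of I₀.
Need I₂/I₀ = 0.2701, so cos²(θ − 104°) = 0.2701 / 0.8214 = 0.3288.
θ − 104° = arccos(√0.3288) = 55.0°, giving θ ≈ 104 + 55.0 = 159.0°.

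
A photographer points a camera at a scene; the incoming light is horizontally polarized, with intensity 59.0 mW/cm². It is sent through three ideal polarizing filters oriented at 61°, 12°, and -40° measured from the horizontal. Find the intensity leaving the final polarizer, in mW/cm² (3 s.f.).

I ≈ 2.26 mW/cm²

I₁ = 59.0 mW/cm² · cos²(61°) = 13.87 mW/cm².
I₂ = I₁ · cos²(49°) = 13.87 · 0.4304 = 5.969 mW/cm².
I₃ = I₂ · cos²(52°) = 5.969 · 0.379 = 2.262 mW/cm².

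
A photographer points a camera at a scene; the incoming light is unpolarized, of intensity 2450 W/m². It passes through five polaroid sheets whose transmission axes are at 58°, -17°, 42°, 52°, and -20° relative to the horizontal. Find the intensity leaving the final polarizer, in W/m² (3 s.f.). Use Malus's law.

Unpolarized light through the first polarizer → I₁ = 2450 W/m²/2 = 1225 W/m², polarized at 58°.
I₂ = I₁ · cos²(75°) = 1225 · 0.06699 = 82.06 W/m².
I₃ = I₂ · cos²(59°) = 82.06 · 0.2653 = 21.77 W/m².
I₄ = I₃ · cos²(10°) = 21.77 · 0.9698 = 21.11 W/m².
I₅ = I₄ · cos²(72°) = 21.11 · 0.09549 = 2.016 W/m².

I ≈ 2.02 W/m²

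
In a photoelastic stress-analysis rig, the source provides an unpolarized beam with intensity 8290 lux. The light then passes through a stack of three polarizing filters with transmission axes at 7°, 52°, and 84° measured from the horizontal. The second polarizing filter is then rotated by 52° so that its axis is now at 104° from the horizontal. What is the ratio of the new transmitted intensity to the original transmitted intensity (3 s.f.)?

I_new/I_old ≈ 0.0365

Before rotation:
Unpolarized light through the first polarizer → I₁ = ½ I₀, now polarized at 7°.
I₂ = I₁ cos²(52° − 7°) = 0.5 I₀ · cos²(45°) = 0.25 I₀.
I₃ = I₂ cos²(84° − 52°) = 0.25 I₀ · cos²(32°) = 0.1798 I₀.
After rotation:
Unpolarized light through the first polarizer → I₁ = ½ I₀, now polarized at 7°.
Angle between axes 1 and 2: 83°. I₂ = 0.5 I₀ · cos²(83°) = 0.007426 I₀.
I₃ = I₂ cos²(84° − 104°) = 0.007426 I₀ · cos²(20°) = 0.006557 I₀.
Ratio = 0.006557 / 0.1798 = 0.03647.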